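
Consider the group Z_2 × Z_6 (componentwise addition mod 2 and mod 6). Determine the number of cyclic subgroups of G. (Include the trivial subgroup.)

8

Group the elements of G by the cyclic subgroup they generate; each cyclic subgroup of order d accounts for φ(d) elements.
Cyclic subgroups by order — order 1: 1; order 2: 3; order 3: 1; order 6: 3.
Total: 8.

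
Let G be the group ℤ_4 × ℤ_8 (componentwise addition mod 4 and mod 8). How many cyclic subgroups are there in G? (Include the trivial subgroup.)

14

A cyclic subgroup of order d is generated by each of its φ(d) elements of order d, so the cyclic subgroups of order d number (#elements of order d)/φ(d).
Cyclic subgroups by order — order 1: 1; order 2: 3; order 4: 6; order 8: 4.
Total: 14.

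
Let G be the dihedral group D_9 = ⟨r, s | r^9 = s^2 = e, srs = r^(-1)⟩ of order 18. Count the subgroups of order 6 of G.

3

|G| = 18 and 6 | 18, so subgroups of order 6 are possible by Lagrange.
The subgroups of order 6 are: {e, r^3, r^6, r^2s, r^5s, r^8s}; {e, r^3, r^6, s, r^3s, r^6s}; {e, r^3, r^6, rs, r^4s, r^7s}.
So G has 3 subgroups of order 6.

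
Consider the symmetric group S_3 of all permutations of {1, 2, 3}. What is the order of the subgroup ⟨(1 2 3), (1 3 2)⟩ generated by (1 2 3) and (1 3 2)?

3

|⟨(1 2 3)⟩| = 3 and |⟨(1 3 2)⟩| = 3, so |H| is a multiple of lcm(3, 3) = 3 and divides |G| = 6.
Closing under the operation: H = {e, (1 2 3), (1 3 2)}, so |H| = 3.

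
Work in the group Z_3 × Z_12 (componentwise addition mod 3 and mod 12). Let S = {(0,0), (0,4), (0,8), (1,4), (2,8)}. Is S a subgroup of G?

No

|S| = 5 does not divide |G| = 36, so by Lagrange S is not a subgroup.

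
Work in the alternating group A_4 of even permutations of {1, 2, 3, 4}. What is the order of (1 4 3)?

Computing powers of (1 4 3): the smallest k with ((1 4 3))^k = e is k = 3.

3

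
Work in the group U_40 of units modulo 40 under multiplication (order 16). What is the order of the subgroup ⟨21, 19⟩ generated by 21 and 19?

|⟨21⟩| = 2 and |⟨19⟩| = 2, so |H| is a multiple of lcm(2, 2) = 2 and divides |G| = 16.
Closing under the operation: H = {1, 19, 21, 39}, so |H| = 4.

4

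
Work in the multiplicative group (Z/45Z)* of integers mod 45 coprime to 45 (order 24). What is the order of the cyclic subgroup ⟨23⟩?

12

Compute successive powers of 23 mod 45: 23, 34, 17, 31, 38, 19, 32, 16, …; 23^12 ≡ 1 (mod 45).
So |⟨23⟩| = 12.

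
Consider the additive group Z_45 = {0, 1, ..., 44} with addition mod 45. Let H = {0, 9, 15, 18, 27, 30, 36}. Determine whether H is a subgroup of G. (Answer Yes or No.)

No

|H| = 7 does not divide |G| = 45, so by Lagrange H is not a subgroup.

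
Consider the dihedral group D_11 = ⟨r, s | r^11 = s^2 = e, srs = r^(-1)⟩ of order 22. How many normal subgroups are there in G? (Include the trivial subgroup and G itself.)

G has 14 subgroups. Checking conjugation-invariance by order — order 1: 1/1 normal; order 2: 0/11 normal; order 11: 1/1 normal; order 22: 1/1 normal.
Total normal subgroups: 3.

3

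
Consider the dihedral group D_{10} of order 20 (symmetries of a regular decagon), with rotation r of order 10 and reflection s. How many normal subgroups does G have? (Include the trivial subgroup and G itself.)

7

G has 22 subgroups. Checking conjugation-invariance by order — order 1: 1/1 normal; order 2: 1/11 normal; order 4: 0/5 normal; order 5: 1/1 normal; order 10: 3/3 normal; order 20: 1/1 normal.
Total normal subgroups: 7.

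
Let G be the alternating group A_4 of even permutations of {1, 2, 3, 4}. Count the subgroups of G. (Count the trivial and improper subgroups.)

|G| = 12, so by Lagrange every subgroup order divides 12. Divisors: 1, 2, 3, 4, 6, 12.
Subgroups by order — order 1: 1; order 2: 3; order 3: 4; order 4: 1; order 6: 0; order 12: 1.
Total: 1 + 3 + 4 + 1 + 0 + 1 = 10.

10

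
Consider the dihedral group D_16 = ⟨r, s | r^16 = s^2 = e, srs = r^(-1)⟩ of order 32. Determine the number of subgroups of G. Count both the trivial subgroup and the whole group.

|G| = 32, so by Lagrange every subgroup order divides 32. Divisors: 1, 2, 4, 8, 16, 32.
Subgroups by order — order 1: 1; order 2: 17; order 4: 9; order 8: 5; order 16: 3; order 32: 1.
Total: 1 + 17 + 9 + 5 + 3 + 1 = 36.

36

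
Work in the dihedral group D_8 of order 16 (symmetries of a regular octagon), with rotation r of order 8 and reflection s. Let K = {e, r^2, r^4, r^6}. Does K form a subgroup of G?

Yes

|K| = 4 divides |G| = 16, consistent with Lagrange.
K contains the identity, every element's inverse is in K, and K is closed under ·: it is a subgroup.
In fact K = ⟨r^6⟩.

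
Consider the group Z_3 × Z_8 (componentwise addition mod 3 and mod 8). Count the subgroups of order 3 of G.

1

|G| = 24 and 3 | 24, so subgroups of order 3 are possible by Lagrange.
The subgroups of order 3 are: {(0,0), (1,0), (2,0)}.
So G has 1 subgroup of order 3.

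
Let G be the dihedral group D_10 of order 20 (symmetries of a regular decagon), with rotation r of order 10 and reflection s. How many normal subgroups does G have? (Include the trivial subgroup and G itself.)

G has 22 subgroups. Checking conjugation-invariance by order — order 1: 1/1 normal; order 2: 1/11 normal; order 4: 0/5 normal; order 5: 1/1 normal; order 10: 3/3 normal; order 20: 1/1 normal.
Total normal subgroups: 7.

7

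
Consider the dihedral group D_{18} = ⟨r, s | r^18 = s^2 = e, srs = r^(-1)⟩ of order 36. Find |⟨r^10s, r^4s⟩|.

6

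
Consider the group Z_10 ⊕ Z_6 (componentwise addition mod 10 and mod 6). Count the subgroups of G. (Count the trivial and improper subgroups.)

20

|G| = 60, so by Lagrange every subgroup order divides 60. Divisors: 1, 2, 3, 4, 5, 6, 10, 12, 15, 20, 30, 60.
Subgroups by order — order 1: 1; order 2: 3; order 3: 1; order 4: 1; order 5: 1; order 6: 3; order 10: 3; order 12: 1; order 15: 1; order 20: 1; order 30: 3; order 60: 1.
Total: 1 + 3 + 1 + 1 + 1 + 3 + 3 + 1 + 1 + 1 + 3 + 1 = 20.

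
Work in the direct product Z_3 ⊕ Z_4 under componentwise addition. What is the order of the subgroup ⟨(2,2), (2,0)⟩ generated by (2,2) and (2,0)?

6

|⟨(2,2)⟩| = 6 and |⟨(2,0)⟩| = 3, so |H| is a multiple of lcm(6, 3) = 6 and divides |G| = 12.
Closing under the operation: H = {(0,0), (0,2), (1,0), (1,2), (2,0), (2,2)}, so |H| = 6.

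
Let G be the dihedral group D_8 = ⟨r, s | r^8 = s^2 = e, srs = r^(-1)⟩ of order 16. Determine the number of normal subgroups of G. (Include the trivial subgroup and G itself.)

7

G has 19 subgroups. Checking conjugation-invariance by order — order 1: 1/1 normal; order 2: 1/9 normal; order 4: 1/5 normal; order 8: 3/3 normal; order 16: 1/1 normal.
Total normal subgroups: 7.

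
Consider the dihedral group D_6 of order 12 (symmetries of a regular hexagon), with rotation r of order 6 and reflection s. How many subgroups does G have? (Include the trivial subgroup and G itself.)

|G| = 12, so by Lagrange every subgroup order divides 12. Divisors: 1, 2, 3, 4, 6, 12.
Subgroups by order — order 1: 1; order 2: 7; order 3: 1; order 4: 3; order 6: 3; order 12: 1.
Total: 1 + 7 + 1 + 3 + 3 + 1 = 16.

16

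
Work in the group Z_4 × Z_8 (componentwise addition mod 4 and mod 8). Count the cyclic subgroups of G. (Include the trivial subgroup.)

Group the elements of G by the cyclic subgroup they generate; each cyclic subgroup of order d accounts for φ(d) elements.
Cyclic subgroups by order — order 1: 1; order 2: 3; order 4: 6; order 8: 4.
Total: 14.

14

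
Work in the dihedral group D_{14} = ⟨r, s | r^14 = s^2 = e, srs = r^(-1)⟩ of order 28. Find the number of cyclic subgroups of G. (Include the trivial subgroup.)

18

Group the elements of G by the cyclic subgroup they generate; each cyclic subgroup of order d accounts for φ(d) elements.
Cyclic subgroups by order — order 1: 1; order 2: 15; order 7: 1; order 14: 1.
Total: 18.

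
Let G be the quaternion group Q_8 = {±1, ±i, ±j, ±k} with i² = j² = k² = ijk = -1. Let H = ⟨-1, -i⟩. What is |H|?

4

|⟨-1⟩| = 2 and |⟨-i⟩| = 4, so |H| is a multiple of lcm(2, 4) = 4 and divides |G| = 8.
Closing under the operation: H = {1, -1, i, -i}, so |H| = 4.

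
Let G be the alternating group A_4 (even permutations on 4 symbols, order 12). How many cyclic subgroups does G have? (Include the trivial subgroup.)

A cyclic subgroup of order d is generated by each of its φ(d) elements of order d, so the cyclic subgroups of order d number (#elements of order d)/φ(d).
Cyclic subgroups by order — order 1: 1; order 2: 3; order 3: 4.
Total: 8.

8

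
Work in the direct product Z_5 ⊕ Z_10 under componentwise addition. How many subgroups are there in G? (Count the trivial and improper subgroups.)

16

|G| = 50, so by Lagrange every subgroup order divides 50. Divisors: 1, 2, 5, 10, 25, 50.
Subgroups by order — order 1: 1; order 2: 1; order 5: 6; order 10: 6; order 25: 1; order 50: 1.
Total: 1 + 1 + 6 + 6 + 1 + 1 = 16.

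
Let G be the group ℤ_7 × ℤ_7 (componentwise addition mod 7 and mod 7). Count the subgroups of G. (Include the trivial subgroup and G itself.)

10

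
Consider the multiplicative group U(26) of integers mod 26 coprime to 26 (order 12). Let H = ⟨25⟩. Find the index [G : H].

6

|⟨25⟩| = 2 and |G| = 12.
By Lagrange, [G : H] = |G|/|H| = 12/2 = 6.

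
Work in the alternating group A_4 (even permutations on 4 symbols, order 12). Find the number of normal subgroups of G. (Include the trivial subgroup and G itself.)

3

G has 10 subgroups. Checking conjugation-invariance by order — order 1: 1/1 normal; order 2: 0/3 normal; order 3: 0/4 normal; order 4: 1/1 normal; order 12: 1/1 normal.
Total normal subgroups: 3.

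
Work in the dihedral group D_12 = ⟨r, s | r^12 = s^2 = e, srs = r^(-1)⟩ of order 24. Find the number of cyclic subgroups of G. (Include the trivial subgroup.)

Each element a generates a cyclic subgroup ⟨a⟩; distinct elements may generate the same one (a cyclic group of order d has φ(d) generators).
Cyclic subgroups by order — order 1: 1; order 2: 13; order 3: 1; order 4: 1; order 6: 1; order 12: 1.
Total: 18.

18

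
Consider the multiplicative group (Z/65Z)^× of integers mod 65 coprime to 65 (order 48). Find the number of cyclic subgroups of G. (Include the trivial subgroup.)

A cyclic subgroup of order d is generated by each of its φ(d) elements of order d, so the cyclic subgroups of order d number (#elements of order d)/φ(d).
Cyclic subgroups by order — order 1: 1; order 2: 3; order 3: 1; order 4: 6; order 6: 3; order 12: 6.
Total: 20.

20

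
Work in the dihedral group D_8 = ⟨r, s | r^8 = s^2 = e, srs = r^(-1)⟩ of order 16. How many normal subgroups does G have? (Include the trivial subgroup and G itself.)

7

G has 19 subgroups. Checking conjugation-invariance by order — order 1: 1/1 normal; order 2: 1/9 normal; order 4: 1/5 normal; order 8: 3/3 normal; order 16: 1/1 normal.
Total normal subgroups: 7.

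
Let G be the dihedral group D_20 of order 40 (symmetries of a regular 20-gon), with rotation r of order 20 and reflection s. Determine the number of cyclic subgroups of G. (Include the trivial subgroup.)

Group the elements of G by the cyclic subgroup they generate; each cyclic subgroup of order d accounts for φ(d) elements.
Cyclic subgroups by order — order 1: 1; order 2: 21; order 4: 1; order 5: 1; order 10: 1; order 20: 1.
Total: 26.

26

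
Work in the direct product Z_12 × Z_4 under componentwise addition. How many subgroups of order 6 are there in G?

3

|G| = 48 and 6 | 48, so subgroups of order 6 are possible by Lagrange.
The subgroups of order 6 are: {(0,0), (0,2), (4,0), (4,2), (8,0), (8,2)}; {(0,0), (2,0), (4,0), (6,0), (8,0), (10,0)}; {(0,0), (2,2), (4,0), (6,2), (8,0), (10,2)}.
So G has 3 subgroups of order 6.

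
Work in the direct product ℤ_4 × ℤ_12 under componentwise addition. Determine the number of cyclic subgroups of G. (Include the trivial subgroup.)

20

A cyclic subgroup of order d is generated by each of its φ(d) elements of order d, so the cyclic subgroups of order d number (#elements of order d)/φ(d).
Cyclic subgroups by order — order 1: 1; order 2: 3; order 3: 1; order 4: 6; order 6: 3; order 12: 6.
Total: 20.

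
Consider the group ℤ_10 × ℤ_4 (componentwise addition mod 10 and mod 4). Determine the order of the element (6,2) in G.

10

The order of (6,2) in Z_10 × Z_4 is lcm(ord(6) in Z_10, ord(2) in Z_4).
ord(6) = 5 and ord(2) = 2, so |⟨(6,2)⟩| = lcm(5, 2) = 10.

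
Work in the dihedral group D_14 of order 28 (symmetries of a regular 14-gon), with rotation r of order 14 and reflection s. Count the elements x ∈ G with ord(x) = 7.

The elements of order 7 are: r^2, r^4, r^6, r^8, r^10, r^12.
That's 6.

6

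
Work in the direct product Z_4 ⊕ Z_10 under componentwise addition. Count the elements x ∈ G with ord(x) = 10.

12

An element (a,b) has order lcm(ord(a), ord(b)); count pairs with lcm equal to 10.
Enumerating gives 12 such elements.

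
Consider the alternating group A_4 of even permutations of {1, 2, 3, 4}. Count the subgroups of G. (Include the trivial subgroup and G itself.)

|G| = 12, so by Lagrange every subgroup order divides 12. Divisors: 1, 2, 3, 4, 6, 12.
Subgroups by order — order 1: 1; order 2: 3; order 3: 4; order 4: 1; order 6: 0; order 12: 1.
Total: 1 + 3 + 4 + 1 + 0 + 1 = 10.

10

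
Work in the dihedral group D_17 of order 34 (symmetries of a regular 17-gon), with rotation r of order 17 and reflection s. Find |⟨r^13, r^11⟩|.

|⟨r^13⟩| = 17 and |⟨r^11⟩| = 17, so |H| is a multiple of lcm(17, 17) = 17 and divides |G| = 34.
Closing under the operation: H = {e, r, r^2, r^3, r^4, r^5, r^6, r^7, r^8, r^9, r^10, r^11, r^12, r^13, r^14, r^15, r^16}, so |H| = 17.

17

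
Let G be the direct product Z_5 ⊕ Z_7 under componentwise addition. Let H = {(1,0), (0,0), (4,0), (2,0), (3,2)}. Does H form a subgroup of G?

(3,2) ∈ H but its inverse (2,5) ∉ H, so H is not a subgroup.

No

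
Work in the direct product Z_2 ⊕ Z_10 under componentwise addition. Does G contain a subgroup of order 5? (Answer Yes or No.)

5 | 20. A subgroup of order 5 is {(0,0), (0,2), (0,4), (0,6), (0,8)}.

Yes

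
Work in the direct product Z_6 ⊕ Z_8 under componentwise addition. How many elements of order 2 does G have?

An element (a,b) has order lcm(ord(a), ord(b)); count pairs with lcm equal to 2.
Enumerating gives 3 such elements.

3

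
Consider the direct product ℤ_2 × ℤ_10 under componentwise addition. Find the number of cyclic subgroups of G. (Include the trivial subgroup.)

Group the elements of G by the cyclic subgroup they generate; each cyclic subgroup of order d accounts for φ(d) elements.
Cyclic subgroups by order — order 1: 1; order 2: 3; order 5: 1; order 10: 3.
Total: 8.

8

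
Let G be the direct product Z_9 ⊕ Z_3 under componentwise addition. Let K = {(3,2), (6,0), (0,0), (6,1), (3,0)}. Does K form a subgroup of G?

|K| = 5 does not divide |G| = 27, so by Lagrange K is not a subgroup.

No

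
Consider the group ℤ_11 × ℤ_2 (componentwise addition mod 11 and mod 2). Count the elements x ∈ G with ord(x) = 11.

An element (a,b) has order lcm(ord(a), ord(b)); count pairs with lcm equal to 11.
Enumerating gives 10 such elements.

10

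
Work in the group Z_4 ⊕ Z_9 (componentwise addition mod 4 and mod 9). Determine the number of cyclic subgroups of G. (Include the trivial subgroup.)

Group the elements of G by the cyclic subgroup they generate; each cyclic subgroup of order d accounts for φ(d) elements.
Cyclic subgroups by order — order 1: 1; order 2: 1; order 3: 1; order 4: 1; order 6: 1; order 9: 1; order 12: 1; order 18: 1; order 36: 1.
Total: 9.

9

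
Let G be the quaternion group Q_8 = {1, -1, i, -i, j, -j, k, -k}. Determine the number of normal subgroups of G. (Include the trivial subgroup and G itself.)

G has 6 subgroups. Checking conjugation-invariance by order — order 1: 1/1 normal; order 2: 1/1 normal; order 4: 3/3 normal; order 8: 1/1 normal.
Total normal subgroups: 6.

6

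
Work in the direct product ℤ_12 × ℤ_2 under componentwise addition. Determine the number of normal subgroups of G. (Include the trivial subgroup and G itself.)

16

G is abelian, so every subgroup is normal.
G has 16 subgroups in total, hence 16 normal subgroups.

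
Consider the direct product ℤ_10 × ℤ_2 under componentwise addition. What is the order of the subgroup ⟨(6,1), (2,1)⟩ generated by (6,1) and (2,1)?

10

|⟨(6,1)⟩| = 10 and |⟨(2,1)⟩| = 10, so |H| is a multiple of lcm(10, 10) = 10 and divides |G| = 20.
Closing under the operation: H = {(0,0), (0,1), (2,0), (2,1), (4,0), (4,1), (6,0), (6,1), (8,0), (8,1)}, so |H| = 10.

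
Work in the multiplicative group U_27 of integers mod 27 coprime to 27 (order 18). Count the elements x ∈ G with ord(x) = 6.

2

The elements of order 6 are: 8, 17.
That's 2.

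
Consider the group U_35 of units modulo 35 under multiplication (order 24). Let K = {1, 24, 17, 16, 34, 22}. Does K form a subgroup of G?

No

16 ∈ K but its inverse 11 ∉ K, so K is not a subgroup.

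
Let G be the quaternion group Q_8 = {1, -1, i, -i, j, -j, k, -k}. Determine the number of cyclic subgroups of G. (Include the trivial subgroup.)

5

Each element a generates a cyclic subgroup ⟨a⟩; distinct elements may generate the same one (a cyclic group of order d has φ(d) generators).
Cyclic subgroups by order — order 1: 1; order 2: 1; order 4: 3.
Total: 5.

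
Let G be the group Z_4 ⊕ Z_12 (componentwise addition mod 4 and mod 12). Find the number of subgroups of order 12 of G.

|G| = 48 and 12 | 48, so subgroups of order 12 are possible by Lagrange.
The subgroups of order 12 are: {(0,0), (0,1), (0,2), (0,3), (0,4), (0,5), (0,6), (0,7), (0,8), (0,9), (0,10), (0,11)}; {(0,0), (0,2), (0,4), (0,6), (0,8), (0,10), (2,0), (2,2), (2,4), (2,6), (2,8), (2,10)}; {(0,0), (0,2), (0,4), (0,6), (0,8), (0,10), (2,1), (2,3), (2,5), (2,7), (2,9), (2,11)}; {(0,0), (0,4), (0,8), (1,0), (1,4), (1,8), (2,0), (2,4), (2,8), (3,0), (3,4), (3,8)}; … (7 in all).
So G has 7 subgroups of order 12.

7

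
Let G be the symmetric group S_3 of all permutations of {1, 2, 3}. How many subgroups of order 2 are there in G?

3

|G| = 6 and 2 | 6, so subgroups of order 2 are possible by Lagrange.
The subgroups of order 2 are: {e, (1 2)}; {e, (1 3)}; {e, (2 3)}.
So G has 3 subgroups of order 2.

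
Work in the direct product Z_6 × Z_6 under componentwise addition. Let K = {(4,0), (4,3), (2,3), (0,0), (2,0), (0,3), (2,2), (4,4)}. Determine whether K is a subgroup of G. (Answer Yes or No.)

|K| = 8 does not divide |G| = 36, so by Lagrange K is not a subgroup.

No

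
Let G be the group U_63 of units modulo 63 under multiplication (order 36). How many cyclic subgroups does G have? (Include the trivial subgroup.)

20

Each element a generates a cyclic subgroup ⟨a⟩; distinct elements may generate the same one (a cyclic group of order d has φ(d) generators).
Cyclic subgroups by order — order 1: 1; order 2: 3; order 3: 4; order 6: 12.
Total: 20.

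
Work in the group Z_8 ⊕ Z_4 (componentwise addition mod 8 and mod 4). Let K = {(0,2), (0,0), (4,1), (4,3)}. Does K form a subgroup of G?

Yes

|K| = 4 divides |G| = 32, consistent with Lagrange.
K contains the identity, every element's inverse is in K, and K is closed under +: it is a subgroup.
In fact K = ⟨(4,3)⟩.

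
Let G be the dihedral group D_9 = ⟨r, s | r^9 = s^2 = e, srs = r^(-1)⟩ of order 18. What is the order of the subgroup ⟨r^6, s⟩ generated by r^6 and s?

6

|⟨r^6⟩| = 3 and |⟨s⟩| = 2, so |H| is a multiple of lcm(3, 2) = 6 and divides |G| = 18.
Closing under the operation: H = {e, r^3, r^6, s, r^3s, r^6s}, so |H| = 6.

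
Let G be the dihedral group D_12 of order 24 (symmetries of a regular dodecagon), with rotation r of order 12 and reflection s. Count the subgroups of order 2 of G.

13

|G| = 24 and 2 | 24, so subgroups of order 2 are possible by Lagrange.
The subgroups of order 2 are: {e, r^10s}; {e, r^11s}; {e, r^2s}; {e, r^3s}; … (13 in all).
So G has 13 subgroups of order 2.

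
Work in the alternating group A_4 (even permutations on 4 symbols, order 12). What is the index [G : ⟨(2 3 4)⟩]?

4

|⟨(2 3 4)⟩| = 3 and |G| = 12.
By Lagrange, [G : H] = |G|/|H| = 12/3 = 4.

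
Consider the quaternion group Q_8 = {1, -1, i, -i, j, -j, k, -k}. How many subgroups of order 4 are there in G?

|G| = 8 and 4 | 8, so subgroups of order 4 are possible by Lagrange.
The subgroups of order 4 are: {1, -1, i, -i}; {1, -1, j, -j}; {1, -1, k, -k}.
So G has 3 subgroups of order 4.

3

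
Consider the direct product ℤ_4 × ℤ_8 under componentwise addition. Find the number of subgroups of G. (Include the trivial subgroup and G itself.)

22

|G| = 32, so by Lagrange every subgroup order divides 32. Divisors: 1, 2, 4, 8, 16, 32.
Subgroups by order — order 1: 1; order 2: 3; order 4: 7; order 8: 7; order 16: 3; order 32: 1.
Total: 1 + 3 + 7 + 7 + 3 + 1 = 22.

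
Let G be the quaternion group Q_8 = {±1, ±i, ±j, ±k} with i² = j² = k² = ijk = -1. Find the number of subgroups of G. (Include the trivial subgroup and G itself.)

6

|G| = 8, so by Lagrange every subgroup order divides 8. Divisors: 1, 2, 4, 8.
Subgroups by order — order 1: 1; order 2: 1; order 4: 3; order 8: 1.
Total: 1 + 1 + 3 + 1 = 6.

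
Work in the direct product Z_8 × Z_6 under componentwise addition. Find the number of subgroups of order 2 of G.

3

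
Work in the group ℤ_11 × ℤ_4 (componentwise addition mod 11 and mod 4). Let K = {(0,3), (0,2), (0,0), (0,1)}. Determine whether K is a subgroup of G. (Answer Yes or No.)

Yes

|K| = 4 divides |G| = 44, consistent with Lagrange.
K contains the identity, every element's inverse is in K, and K is closed under +: it is a subgroup.
In fact K = ⟨(0,1)⟩.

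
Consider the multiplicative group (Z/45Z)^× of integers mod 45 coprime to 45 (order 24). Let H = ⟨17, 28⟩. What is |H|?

8

|⟨17⟩| = 4 and |⟨28⟩| = 4, so |H| is a multiple of lcm(4, 4) = 4 and divides |G| = 24.
Closing under the operation: H = {1, 8, 17, 19, 26, 28, 37, 44}, so |H| = 8.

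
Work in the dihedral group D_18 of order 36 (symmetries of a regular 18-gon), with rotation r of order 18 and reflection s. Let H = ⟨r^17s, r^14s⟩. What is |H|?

12

|⟨r^17s⟩| = 2 and |⟨r^14s⟩| = 2, so |H| is a multiple of lcm(2, 2) = 2 and divides |G| = 36.
Closing under the operation: H = {e, r^3, r^6, r^9, r^12, r^15, r^2s, r^5s, r^8s, r^11s, r^14s, r^17s}, so |H| = 12.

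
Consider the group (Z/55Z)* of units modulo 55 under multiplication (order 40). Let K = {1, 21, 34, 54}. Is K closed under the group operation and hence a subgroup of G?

Yes

|K| = 4 divides |G| = 40, consistent with Lagrange.
K contains the identity, every element's inverse is in K, and K is closed under ·: it is a subgroup.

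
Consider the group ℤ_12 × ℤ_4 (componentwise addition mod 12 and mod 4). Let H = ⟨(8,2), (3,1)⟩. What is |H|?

24

|⟨(8,2)⟩| = 6 and |⟨(3,1)⟩| = 4, so |H| is a multiple of lcm(6, 4) = 12 and divides |G| = 48.
Closing under the operation: H = {(0,0), (0,2), (1,1), (1,3), (2,0), (2,2), (3,1), (3,3), (4,0), (4,2), (5,1), (5,3), (6,0), (6,2), (7,1), (7,3), (8,0), (8,2), (9,1), (9,3), (10,0), (10,2), (11,1), (11,3)}, so |H| = 24.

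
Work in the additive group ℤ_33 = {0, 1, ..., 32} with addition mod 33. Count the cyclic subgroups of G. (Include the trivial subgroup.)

4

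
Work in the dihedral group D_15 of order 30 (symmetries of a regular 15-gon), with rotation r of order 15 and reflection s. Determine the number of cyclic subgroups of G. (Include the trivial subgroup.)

Group the elements of G by the cyclic subgroup they generate; each cyclic subgroup of order d accounts for φ(d) elements.
Cyclic subgroups by order — order 1: 1; order 2: 15; order 3: 1; order 5: 1; order 15: 1.
Total: 19.

19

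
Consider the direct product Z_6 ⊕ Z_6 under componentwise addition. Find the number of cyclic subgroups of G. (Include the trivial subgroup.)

20

Group the elements of G by the cyclic subgroup they generate; each cyclic subgroup of order d accounts for φ(d) elements.
Cyclic subgroups by order — order 1: 1; order 2: 3; order 3: 4; order 6: 12.
Total: 20.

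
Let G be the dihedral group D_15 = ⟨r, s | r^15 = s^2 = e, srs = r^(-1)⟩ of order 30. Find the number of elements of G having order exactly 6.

0

No element of G has order 6 (even though 6 | 30).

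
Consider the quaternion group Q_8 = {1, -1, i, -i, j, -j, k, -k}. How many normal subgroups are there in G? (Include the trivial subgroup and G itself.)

G has 6 subgroups. Checking conjugation-invariance by order — order 1: 1/1 normal; order 2: 1/1 normal; order 4: 3/3 normal; order 8: 1/1 normal.
Total normal subgroups: 6.

6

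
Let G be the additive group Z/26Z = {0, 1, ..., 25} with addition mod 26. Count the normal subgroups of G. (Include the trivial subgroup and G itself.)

4

G is abelian, so every subgroup is normal.
G has 4 subgroups in total, hence 4 normal subgroups.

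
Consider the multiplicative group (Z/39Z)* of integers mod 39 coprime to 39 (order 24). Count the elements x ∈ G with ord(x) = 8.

No element of G has order 8 (even though 8 | 24).

0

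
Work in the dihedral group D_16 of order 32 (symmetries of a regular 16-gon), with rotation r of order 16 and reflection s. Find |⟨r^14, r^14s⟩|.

|⟨r^14⟩| = 8 and |⟨r^14s⟩| = 2, so |H| is a multiple of lcm(8, 2) = 8 and divides |G| = 32.
Closing under the operation: H = {e, r^2, r^4, r^6, r^8, r^10, r^12, r^14, s, r^2s, r^4s, r^6s, r^8s, r^10s, r^12s, r^14s}, so |H| = 16.

16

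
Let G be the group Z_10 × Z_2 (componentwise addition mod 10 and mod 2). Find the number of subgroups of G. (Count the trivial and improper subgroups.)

10

|G| = 20, so by Lagrange every subgroup order divides 20. Divisors: 1, 2, 4, 5, 10, 20.
Subgroups by order — order 1: 1; order 2: 3; order 4: 1; order 5: 1; order 10: 3; order 20: 1.
Total: 1 + 3 + 1 + 1 + 3 + 1 = 10.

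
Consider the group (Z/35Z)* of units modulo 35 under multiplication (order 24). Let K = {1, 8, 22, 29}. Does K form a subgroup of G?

Yes

|K| = 4 divides |G| = 24, consistent with Lagrange.
K contains the identity, every element's inverse is in K, and K is closed under ·: it is a subgroup.
In fact K = ⟨8⟩.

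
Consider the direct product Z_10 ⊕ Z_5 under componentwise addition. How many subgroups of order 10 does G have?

|G| = 50 and 10 | 50, so subgroups of order 10 are possible by Lagrange.
The subgroups of order 10 are: {(0,0), (0,1), (0,2), (0,3), (0,4), (5,0), (5,1), (5,2), (5,3), (5,4)}; {(0,0), (1,0), (2,0), (3,0), (4,0), (5,0), (6,0), (7,0), (8,0), (9,0)}; {(0,0), (1,1), (2,2), (3,3), (4,4), (5,0), (6,1), (7,2), (8,3), (9,4)}; {(0,0), (1,2), (2,4), (3,1), (4,3), (5,0), (6,2), (7,4), (8,1), (9,3)}; … (6 in all).
So G has 6 subgroups of order 10.

6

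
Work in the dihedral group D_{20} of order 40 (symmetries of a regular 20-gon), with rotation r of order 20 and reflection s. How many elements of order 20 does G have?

8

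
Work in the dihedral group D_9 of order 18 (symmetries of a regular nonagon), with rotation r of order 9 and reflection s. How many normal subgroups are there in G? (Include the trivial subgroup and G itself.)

4

G has 16 subgroups. Checking conjugation-invariance by order — order 1: 1/1 normal; order 2: 0/9 normal; order 3: 1/1 normal; order 6: 0/3 normal; order 9: 1/1 normal; order 18: 1/1 normal.
Total normal subgroups: 4.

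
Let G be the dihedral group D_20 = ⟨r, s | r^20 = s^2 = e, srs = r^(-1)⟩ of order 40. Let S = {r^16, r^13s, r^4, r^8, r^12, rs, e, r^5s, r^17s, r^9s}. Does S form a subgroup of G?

Yes

|S| = 10 divides |G| = 40, consistent with Lagrange.
S contains the identity, every element's inverse is in S, and S is closed under ·: it is a subgroup.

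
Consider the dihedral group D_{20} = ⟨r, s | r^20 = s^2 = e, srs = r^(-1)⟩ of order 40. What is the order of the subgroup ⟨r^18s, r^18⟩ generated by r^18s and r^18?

|⟨r^18s⟩| = 2 and |⟨r^18⟩| = 10, so |H| is a multiple of lcm(2, 10) = 10 and divides |G| = 40.
Closing under the operation: H = {e, r^2, r^4, r^6, r^8, r^10, r^12, r^14, r^16, r^18, s, r^2s, r^4s, r^6s, r^8s, r^10s, r^12s, r^14s, r^16s, r^18s}, so |H| = 20.

20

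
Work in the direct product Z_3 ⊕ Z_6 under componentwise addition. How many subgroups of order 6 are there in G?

|G| = 18 and 6 | 18, so subgroups of order 6 are possible by Lagrange.
The subgroups of order 6 are: {(0,0), (0,1), (0,2), (0,3), (0,4), (0,5)}; {(0,0), (0,3), (1,0), (1,3), (2,0), (2,3)}; {(0,0), (0,3), (1,1), (1,4), (2,2), (2,5)}; {(0,0), (0,3), (1,2), (1,5), (2,1), (2,4)}.
So G has 4 subgroups of order 6.

4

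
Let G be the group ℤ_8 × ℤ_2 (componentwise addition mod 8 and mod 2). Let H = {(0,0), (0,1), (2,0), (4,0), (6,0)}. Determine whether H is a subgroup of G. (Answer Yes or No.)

|H| = 5 does not divide |G| = 16, so by Lagrange H is not a subgroup.

No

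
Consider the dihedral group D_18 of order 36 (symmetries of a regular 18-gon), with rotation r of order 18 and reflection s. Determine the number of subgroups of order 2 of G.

|G| = 36 and 2 | 36, so subgroups of order 2 are possible by Lagrange.
The subgroups of order 2 are: {e, r^10s}; {e, r^11s}; {e, r^12s}; {e, r^13s}; … (19 in all).
So G has 19 subgroups of order 2.

19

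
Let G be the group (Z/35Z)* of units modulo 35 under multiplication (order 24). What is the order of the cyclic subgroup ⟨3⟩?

Compute successive powers of 3 mod 35: 3, 9, 27, 11, 33, 29, 17, 16, …; 3^12 ≡ 1 (mod 35).
So |⟨3⟩| = 12.

12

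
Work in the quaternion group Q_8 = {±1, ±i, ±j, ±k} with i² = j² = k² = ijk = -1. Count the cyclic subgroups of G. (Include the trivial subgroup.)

Group the elements of G by the cyclic subgroup they generate; each cyclic subgroup of order d accounts for φ(d) elements.
Cyclic subgroups by order — order 1: 1; order 2: 1; order 4: 3.
Total: 5.

5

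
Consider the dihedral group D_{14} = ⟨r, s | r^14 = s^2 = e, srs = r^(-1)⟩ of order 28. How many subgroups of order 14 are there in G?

3

|G| = 28 and 14 | 28, so subgroups of order 14 are possible by Lagrange.
The subgroups of order 14 are: {e, r, r^2, r^3, r^4, r^5, r^6, r^7, r^8, r^9, r^10, r^11, r^12, r^13}; {e, r^2, r^4, r^6, r^8, r^10, r^12, s, r^2s, r^4s, r^6s, r^8s, r^10s, r^12s}; {e, r^2, r^4, r^6, r^8, r^10, r^12, rs, r^3s, r^5s, r^7s, r^9s, r^11s, r^13s}.
So G has 3 subgroups of order 14.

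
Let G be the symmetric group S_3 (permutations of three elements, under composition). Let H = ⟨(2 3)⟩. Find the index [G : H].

3

|⟨(2 3)⟩| = 2 and |G| = 6.
By Lagrange, [G : H] = |G|/|H| = 6/2 = 3.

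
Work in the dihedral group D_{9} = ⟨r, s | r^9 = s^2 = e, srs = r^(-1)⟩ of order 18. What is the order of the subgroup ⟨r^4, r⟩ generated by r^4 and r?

9

|⟨r^4⟩| = 9 and |⟨r⟩| = 9, so |H| is a multiple of lcm(9, 9) = 9 and divides |G| = 18.
Closing under the operation: H = {e, r, r^2, r^3, r^4, r^5, r^6, r^7, r^8}, so |H| = 9.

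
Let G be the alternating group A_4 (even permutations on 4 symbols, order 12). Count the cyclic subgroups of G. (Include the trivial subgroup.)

A cyclic subgroup of order d is generated by each of its φ(d) elements of order d, so the cyclic subgroups of order d number (#elements of order d)/φ(d).
Cyclic subgroups by order — order 1: 1; order 2: 3; order 3: 4.
Total: 8.

8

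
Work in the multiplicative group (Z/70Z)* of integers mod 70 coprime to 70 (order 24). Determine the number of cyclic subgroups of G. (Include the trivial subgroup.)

12

A cyclic subgroup of order d is generated by each of its φ(d) elements of order d, so the cyclic subgroups of order d number (#elements of order d)/φ(d).
Cyclic subgroups by order — order 1: 1; order 2: 3; order 3: 1; order 4: 2; order 6: 3; order 12: 2.
Total: 12.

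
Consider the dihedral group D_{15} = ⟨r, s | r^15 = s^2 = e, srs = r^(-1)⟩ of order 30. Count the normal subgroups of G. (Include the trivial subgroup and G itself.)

G has 28 subgroups. Checking conjugation-invariance by order — order 1: 1/1 normal; order 2: 0/15 normal; order 3: 1/1 normal; order 5: 1/1 normal; order 6: 0/5 normal; order 10: 0/3 normal; order 15: 1/1 normal; order 30: 1/1 normal.
Total normal subgroups: 5.

5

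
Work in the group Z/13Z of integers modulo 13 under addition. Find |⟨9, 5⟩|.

13

|⟨9⟩| = 13 and |⟨5⟩| = 13, so |H| is a multiple of lcm(13, 13) = 13 and divides |G| = 13.
Closing {9, 5} under the group operation gives all of G, so |H| = 13.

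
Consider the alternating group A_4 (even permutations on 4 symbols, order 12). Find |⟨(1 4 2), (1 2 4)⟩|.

3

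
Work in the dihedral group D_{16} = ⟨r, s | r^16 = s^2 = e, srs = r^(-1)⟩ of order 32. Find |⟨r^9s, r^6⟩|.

|⟨r^9s⟩| = 2 and |⟨r^6⟩| = 8, so |H| is a multiple of lcm(2, 8) = 8 and divides |G| = 32.
Closing under the operation: H = {e, r^2, r^4, r^6, r^8, r^10, r^12, r^14, rs, r^3s, r^5s, r^7s, r^9s, r^11s, r^13s, r^15s}, so |H| = 16.

16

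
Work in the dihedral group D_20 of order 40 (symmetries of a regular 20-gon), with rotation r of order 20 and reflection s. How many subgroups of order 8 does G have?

|G| = 40 and 8 | 40, so subgroups of order 8 are possible by Lagrange.
The subgroups of order 8 are: {e, r^5, r^10, r^15, s, r^5s, r^10s, r^15s}; {e, r^5, r^10, r^15, rs, r^6s, r^11s, r^16s}; {e, r^5, r^10, r^15, r^2s, r^7s, r^12s, r^17s}; {e, r^5, r^10, r^15, r^3s, r^8s, r^13s, r^18s}; … (5 in all).
So G has 5 subgroups of order 8.

5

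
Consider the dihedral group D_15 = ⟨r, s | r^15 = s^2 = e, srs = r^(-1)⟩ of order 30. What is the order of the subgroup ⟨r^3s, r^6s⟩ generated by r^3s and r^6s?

|⟨r^3s⟩| = 2 and |⟨r^6s⟩| = 2, so |H| is a multiple of lcm(2, 2) = 2 and divides |G| = 30.
Closing under the operation: H = {e, r^3, r^6, r^9, r^12, s, r^3s, r^6s, r^9s, r^12s}, so |H| = 10.

10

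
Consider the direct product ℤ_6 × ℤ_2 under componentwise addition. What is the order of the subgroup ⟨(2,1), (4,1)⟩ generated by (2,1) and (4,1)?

6

|⟨(2,1)⟩| = 6 and |⟨(4,1)⟩| = 6, so |H| is a multiple of lcm(6, 6) = 6 and divides |G| = 12.
Closing under the operation: H = {(0,0), (0,1), (2,0), (2,1), (4,0), (4,1)}, so |H| = 6.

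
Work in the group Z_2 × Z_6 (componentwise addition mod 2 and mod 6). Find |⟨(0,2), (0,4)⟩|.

|⟨(0,2)⟩| = 3 and |⟨(0,4)⟩| = 3, so |H| is a multiple of lcm(3, 3) = 3 and divides |G| = 12.
Closing under the operation: H = {(0,0), (0,2), (0,4)}, so |H| = 3.

3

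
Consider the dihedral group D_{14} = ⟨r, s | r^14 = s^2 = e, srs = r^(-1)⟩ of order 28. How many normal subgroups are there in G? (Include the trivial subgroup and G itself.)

7

G has 28 subgroups. Checking conjugation-invariance by order — order 1: 1/1 normal; order 2: 1/15 normal; order 4: 0/7 normal; order 7: 1/1 normal; order 14: 3/3 normal; order 28: 1/1 normal.
Total normal subgroups: 7.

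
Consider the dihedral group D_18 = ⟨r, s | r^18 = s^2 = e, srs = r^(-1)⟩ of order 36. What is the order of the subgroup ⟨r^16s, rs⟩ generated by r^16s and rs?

12

|⟨r^16s⟩| = 2 and |⟨rs⟩| = 2, so |H| is a multiple of lcm(2, 2) = 2 and divides |G| = 36.
Closing under the operation: H = {e, r^3, r^6, r^9, r^12, r^15, rs, r^4s, r^7s, r^10s, r^13s, r^16s}, so |H| = 12.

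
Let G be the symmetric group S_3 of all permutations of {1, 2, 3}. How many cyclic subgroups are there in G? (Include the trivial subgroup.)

5

Each element a generates a cyclic subgroup ⟨a⟩; distinct elements may generate the same one (a cyclic group of order d has φ(d) generators).
Cyclic subgroups by order — order 1: 1; order 2: 3; order 3: 1.
Total: 5.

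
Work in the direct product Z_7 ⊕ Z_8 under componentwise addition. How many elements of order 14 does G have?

6

An element (a,b) has order lcm(ord(a), ord(b)); count pairs with lcm equal to 14.
Enumerating gives 6 such elements.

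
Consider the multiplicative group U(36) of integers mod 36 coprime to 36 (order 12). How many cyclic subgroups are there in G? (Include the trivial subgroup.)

Group the elements of G by the cyclic subgroup they generate; each cyclic subgroup of order d accounts for φ(d) elements.
Cyclic subgroups by order — order 1: 1; order 2: 3; order 3: 1; order 6: 3.
Total: 8.

8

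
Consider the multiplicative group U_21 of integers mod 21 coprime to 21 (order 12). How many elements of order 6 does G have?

6

The elements of order 6 are: 2, 5, 10, 11, 17, 19.
That's 6.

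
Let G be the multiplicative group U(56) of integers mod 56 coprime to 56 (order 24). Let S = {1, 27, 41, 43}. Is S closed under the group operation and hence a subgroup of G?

Yes

|S| = 4 divides |G| = 24, consistent with Lagrange.
S contains the identity, every element's inverse is in S, and S is closed under ·: it is a subgroup.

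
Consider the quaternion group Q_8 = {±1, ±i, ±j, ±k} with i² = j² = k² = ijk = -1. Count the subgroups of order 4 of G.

|G| = 8 and 4 | 8, so subgroups of order 4 are possible by Lagrange.
The subgroups of order 4 are: {1, -1, i, -i}; {1, -1, j, -j}; {1, -1, k, -k}.
So G has 3 subgroups of order 4.

3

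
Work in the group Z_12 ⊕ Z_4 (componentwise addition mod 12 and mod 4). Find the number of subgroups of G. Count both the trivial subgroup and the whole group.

30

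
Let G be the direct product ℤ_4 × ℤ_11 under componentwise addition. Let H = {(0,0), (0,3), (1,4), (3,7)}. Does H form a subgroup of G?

No

(0,3) ∈ H but its inverse (0,8) ∉ H, so H is not a subgroup.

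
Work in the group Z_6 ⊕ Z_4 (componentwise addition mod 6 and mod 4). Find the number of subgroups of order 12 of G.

|G| = 24 and 12 | 24, so subgroups of order 12 are possible by Lagrange.
The subgroups of order 12 are: {(0,0), (0,1), (0,2), (0,3), (2,0), (2,1), (2,2), (2,3), (4,0), (4,1), (4,2), (4,3)}; {(0,0), (0,2), (1,0), (1,2), (2,0), (2,2), (3,0), (3,2), (4,0), (4,2), (5,0), (5,2)}; {(0,0), (0,2), (1,1), (1,3), (2,0), (2,2), (3,1), (3,3), (4,0), (4,2), (5,1), (5,3)}.
So G has 3 subgroups of order 12.

3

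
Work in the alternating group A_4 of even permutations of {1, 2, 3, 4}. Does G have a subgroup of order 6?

No

6 | 12, so Lagrange does not rule it out; but checking all subgroups of G, none has order 6.
(A_4 is the standard example that the converse of Lagrange fails.)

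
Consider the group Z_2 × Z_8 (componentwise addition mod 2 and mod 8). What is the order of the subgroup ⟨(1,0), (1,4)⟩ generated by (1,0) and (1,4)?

|⟨(1,0)⟩| = 2 and |⟨(1,4)⟩| = 2, so |H| is a multiple of lcm(2, 2) = 2 and divides |G| = 16.
Closing under the operation: H = {(0,0), (0,4), (1,0), (1,4)}, so |H| = 4.

4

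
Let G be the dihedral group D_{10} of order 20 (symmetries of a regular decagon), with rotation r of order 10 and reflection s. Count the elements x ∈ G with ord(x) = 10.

4

The elements of order 10 are: r, r^3, r^7, r^9.
That's 4.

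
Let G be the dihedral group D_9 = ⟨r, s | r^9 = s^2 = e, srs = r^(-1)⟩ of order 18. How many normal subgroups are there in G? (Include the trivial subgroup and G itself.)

4

G has 16 subgroups. Checking conjugation-invariance by order — order 1: 1/1 normal; order 2: 0/9 normal; order 3: 1/1 normal; order 6: 0/3 normal; order 9: 1/1 normal; order 18: 1/1 normal.
Total normal subgroups: 4.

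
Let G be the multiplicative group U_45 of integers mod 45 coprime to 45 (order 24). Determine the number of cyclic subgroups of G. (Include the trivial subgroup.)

12

Group the elements of G by the cyclic subgroup they generate; each cyclic subgroup of order d accounts for φ(d) elements.
Cyclic subgroups by order — order 1: 1; order 2: 3; order 3: 1; order 4: 2; order 6: 3; order 12: 2.
Total: 12.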